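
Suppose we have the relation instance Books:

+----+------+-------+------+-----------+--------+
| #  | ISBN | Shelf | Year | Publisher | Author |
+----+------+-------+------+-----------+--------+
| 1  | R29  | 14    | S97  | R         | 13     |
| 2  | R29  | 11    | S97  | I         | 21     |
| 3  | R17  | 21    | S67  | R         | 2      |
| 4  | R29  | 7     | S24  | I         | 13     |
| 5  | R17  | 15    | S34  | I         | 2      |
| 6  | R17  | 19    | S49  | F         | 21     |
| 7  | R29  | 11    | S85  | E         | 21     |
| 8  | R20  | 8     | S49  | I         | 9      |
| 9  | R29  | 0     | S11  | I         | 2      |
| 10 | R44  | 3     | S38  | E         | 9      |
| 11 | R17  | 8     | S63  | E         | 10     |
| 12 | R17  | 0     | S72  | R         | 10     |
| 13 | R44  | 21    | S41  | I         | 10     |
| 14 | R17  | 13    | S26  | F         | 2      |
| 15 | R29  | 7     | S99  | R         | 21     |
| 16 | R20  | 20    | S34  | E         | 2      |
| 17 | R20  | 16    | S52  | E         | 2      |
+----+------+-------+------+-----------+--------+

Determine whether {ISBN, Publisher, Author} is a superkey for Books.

Rows 16 and 17 have the same {ISBN, Publisher, Author} value (ISBN=R20, Publisher=E, Author=2) but are distinct tuples, so {ISBN, Publisher, Author} does not determine every attribute — not a superkey.

No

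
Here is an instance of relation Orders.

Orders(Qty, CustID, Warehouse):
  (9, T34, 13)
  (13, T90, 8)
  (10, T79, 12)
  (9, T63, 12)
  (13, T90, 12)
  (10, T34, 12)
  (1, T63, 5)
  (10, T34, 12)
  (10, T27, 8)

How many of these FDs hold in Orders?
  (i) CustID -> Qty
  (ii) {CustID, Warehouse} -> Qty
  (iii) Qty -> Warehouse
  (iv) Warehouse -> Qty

1

(i) CustID -> Qty: CustID=T34: 3 rows → Qty takes values {9, 10} — violation; CustID=T63: 2 rows → Qty takes values {9, 1} — violation — fails.
(ii) {CustID, Warehouse} -> Qty: every LHS value maps to a single RHS value — holds.
(iii) Qty -> Warehouse: Qty=9: 2 rows → Warehouse takes values {13, 12} — violation; Qty=13: 2 rows → Warehouse takes values {8, 12} — violation; Qty=10: 4 rows → Warehouse takes values {12, 8} — violation — fails.
(iv) Warehouse -> Qty: Warehouse=8: 2 rows → Qty takes values {13, 10} — violation; Warehouse=12: 5 rows → Qty takes values {10, 9, 13} — violation — fails.
1 of the 4 dependencies holds.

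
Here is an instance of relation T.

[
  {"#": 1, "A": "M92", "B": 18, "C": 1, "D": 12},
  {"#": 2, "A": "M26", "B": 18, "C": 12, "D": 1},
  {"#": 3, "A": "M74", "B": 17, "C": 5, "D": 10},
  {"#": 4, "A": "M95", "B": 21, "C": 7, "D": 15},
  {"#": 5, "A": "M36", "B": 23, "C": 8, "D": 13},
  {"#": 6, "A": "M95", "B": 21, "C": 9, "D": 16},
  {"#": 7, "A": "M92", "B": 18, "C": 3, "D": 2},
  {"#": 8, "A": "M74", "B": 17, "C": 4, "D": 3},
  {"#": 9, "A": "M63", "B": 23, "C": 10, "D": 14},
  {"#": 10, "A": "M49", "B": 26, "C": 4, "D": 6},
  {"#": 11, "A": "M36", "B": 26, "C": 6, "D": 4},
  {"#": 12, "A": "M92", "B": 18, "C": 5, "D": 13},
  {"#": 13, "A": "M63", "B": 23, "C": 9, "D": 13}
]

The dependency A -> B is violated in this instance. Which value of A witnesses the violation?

M36

A=M92: rows 1, 7, 12 → B = 18, 18, 18 ✓
A=M26: row 2 → B = 18 ✓
A=M74: rows 3, 8 → B = 17, 17 ✓
A=M95: rows 4, 6 → B = 21, 21 ✓
A=M36: rows 5, 11 → B takes values {23, 26} — violation
A=M63: rows 9, 13 → B = 23, 23 ✓
A=M49: row 10 → B = 26 ✓
The only A value with inconsistent B is A=M36.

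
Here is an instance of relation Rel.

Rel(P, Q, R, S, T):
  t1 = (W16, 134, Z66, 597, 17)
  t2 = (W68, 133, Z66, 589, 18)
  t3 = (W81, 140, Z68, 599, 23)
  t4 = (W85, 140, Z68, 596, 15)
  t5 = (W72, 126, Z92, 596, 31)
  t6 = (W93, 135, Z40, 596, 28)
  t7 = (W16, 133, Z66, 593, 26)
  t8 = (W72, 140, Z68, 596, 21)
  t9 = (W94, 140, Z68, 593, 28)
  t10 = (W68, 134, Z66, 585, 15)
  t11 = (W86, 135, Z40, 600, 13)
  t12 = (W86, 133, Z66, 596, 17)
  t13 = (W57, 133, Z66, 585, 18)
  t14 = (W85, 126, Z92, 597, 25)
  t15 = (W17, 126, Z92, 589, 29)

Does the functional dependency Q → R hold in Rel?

Q=134: rows 1, 10 → R = Z66, Z66 ✓
Q=133: rows 2, 7, 12, 13 → R = Z66, Z66, Z66, Z66 ✓
Q=140: rows 3, 4, 8, 9 → R = Z68, Z68, Z68, Z68 ✓
Q=126: rows 5, 14, 15 → R = Z92, Z92, Z92 ✓
Q=135: rows 6, 11 → R = Z40, Z40 ✓
Every Q value is associated with a single R value, so Q → R holds.

Yes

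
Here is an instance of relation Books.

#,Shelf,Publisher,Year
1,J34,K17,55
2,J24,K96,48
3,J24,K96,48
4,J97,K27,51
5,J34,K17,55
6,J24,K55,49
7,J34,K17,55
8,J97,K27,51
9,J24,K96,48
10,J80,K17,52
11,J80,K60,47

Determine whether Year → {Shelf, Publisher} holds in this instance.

Yes

Year=55: rows 1, 5, 7 → {Shelf,Publisher} = (J34, K17), (J34, K17), (J34, K17) ✓
Year=48: rows 2, 3, 9 → {Shelf,Publisher} = (J24, K96), (J24, K96), (J24, K96) ✓
Year=51: rows 4, 8 → {Shelf,Publisher} = (J97, K27), (J97, K27) ✓
Year=49: row 6 → {Shelf,Publisher} = (J24, K55) ✓
Year=52: row 10 → {Shelf,Publisher} = (J80, K17) ✓
Year=47: row 11 → {Shelf,Publisher} = (J80, K60) ✓
Every Year value is associated with a single {Shelf, Publisher} value, so Year → {Shelf, Publisher} holds.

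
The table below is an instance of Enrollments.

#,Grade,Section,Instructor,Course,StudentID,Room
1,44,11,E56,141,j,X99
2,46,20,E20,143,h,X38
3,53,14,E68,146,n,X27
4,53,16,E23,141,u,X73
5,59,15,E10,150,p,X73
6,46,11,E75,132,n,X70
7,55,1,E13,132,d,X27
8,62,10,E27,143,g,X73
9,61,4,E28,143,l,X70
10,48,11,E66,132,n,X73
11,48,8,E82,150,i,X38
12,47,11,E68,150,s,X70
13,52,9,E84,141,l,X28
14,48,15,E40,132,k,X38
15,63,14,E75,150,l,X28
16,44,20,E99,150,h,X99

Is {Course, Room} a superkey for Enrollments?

Yes

All 16 rows have distinct {Course, Room} values, so {Course, Room} → (all attributes) holds and {Course, Room} is a superkey.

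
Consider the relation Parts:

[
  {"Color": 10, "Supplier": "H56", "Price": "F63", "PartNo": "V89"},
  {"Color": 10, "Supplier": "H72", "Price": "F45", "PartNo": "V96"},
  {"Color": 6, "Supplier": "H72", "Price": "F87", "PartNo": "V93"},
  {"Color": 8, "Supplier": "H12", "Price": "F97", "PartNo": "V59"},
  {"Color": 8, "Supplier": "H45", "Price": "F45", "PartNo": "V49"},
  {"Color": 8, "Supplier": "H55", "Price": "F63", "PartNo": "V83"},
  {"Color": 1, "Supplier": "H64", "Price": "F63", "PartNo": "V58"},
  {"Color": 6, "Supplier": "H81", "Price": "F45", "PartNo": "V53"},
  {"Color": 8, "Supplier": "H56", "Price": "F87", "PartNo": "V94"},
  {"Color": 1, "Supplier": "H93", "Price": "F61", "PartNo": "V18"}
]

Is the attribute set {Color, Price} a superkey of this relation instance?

Yes

All 10 rows have distinct {Color, Price} values, so {Color, Price} → (all attributes) holds and {Color, Price} is a superkey.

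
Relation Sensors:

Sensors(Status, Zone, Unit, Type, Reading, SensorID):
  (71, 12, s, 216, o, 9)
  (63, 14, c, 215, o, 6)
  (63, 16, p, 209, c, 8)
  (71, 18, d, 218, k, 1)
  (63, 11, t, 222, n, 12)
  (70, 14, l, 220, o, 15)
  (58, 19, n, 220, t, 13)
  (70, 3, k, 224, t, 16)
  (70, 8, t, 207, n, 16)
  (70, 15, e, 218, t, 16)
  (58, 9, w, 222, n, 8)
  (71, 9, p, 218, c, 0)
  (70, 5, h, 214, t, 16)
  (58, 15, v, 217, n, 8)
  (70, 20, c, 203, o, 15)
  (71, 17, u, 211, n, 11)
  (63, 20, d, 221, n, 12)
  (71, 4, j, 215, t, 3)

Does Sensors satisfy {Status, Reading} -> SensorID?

Yes

(Status=71, Reading=o): 1 row → SensorID = 9 ✓
(Status=63, Reading=o): 1 row → SensorID = 6 ✓
(Status=63, Reading=c): 1 row → SensorID = 8 ✓
(Status=71, Reading=k): 1 row → SensorID = 1 ✓
(Status=63, Reading=n): 2 rows → SensorID = 12, 12 ✓
(Status=70, Reading=o): 2 rows → SensorID = 15, 15 ✓
(Status=58, Reading=t): 1 row → SensorID = 13 ✓
(Status=70, Reading=t): 3 rows → SensorID = 16, 16, 16 ✓
(Status=70, Reading=n): 1 row → SensorID = 16 ✓
(Status=58, Reading=n): 2 rows → SensorID = 8, 8 ✓
(Status=71, Reading=c): 1 row → SensorID = 0 ✓
(Status=71, Reading=n): 1 row → SensorID = 11 ✓
(Status=71, Reading=t): 1 row → SensorID = 3 ✓
Every {Status, Reading} value is associated with a single SensorID value, so {Status, Reading} -> SensorID holds.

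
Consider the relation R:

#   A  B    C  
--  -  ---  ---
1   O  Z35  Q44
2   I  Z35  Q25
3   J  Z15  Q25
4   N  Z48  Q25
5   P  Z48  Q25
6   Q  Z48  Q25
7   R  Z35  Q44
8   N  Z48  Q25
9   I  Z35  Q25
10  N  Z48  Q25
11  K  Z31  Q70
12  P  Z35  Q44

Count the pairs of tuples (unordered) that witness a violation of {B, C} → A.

10

(B=Z35, C=Q44): violating pairs (1,7), (1,12), (7,12) — 3 pairs.
(B=Z35, C=Q25): all 2 rows agree on A — 0 pairs.
(B=Z48, C=Q25): violating pairs (4,5), (4,6), (5,6), (5,8), (5,10), (6,8), (6,10) — 7 pairs.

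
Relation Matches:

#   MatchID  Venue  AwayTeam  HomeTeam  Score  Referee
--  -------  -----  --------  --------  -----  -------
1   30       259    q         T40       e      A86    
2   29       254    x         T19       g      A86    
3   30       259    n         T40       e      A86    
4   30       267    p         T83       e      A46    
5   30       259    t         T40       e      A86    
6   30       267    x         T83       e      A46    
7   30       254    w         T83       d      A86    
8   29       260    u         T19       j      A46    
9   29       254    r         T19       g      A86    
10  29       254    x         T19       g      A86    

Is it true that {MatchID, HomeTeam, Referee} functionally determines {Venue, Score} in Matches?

(MatchID=30, HomeTeam=T40, Referee=A86): rows 1, 3, 5 → {Venue,Score} = (259, e), (259, e), (259, e) ✓
(MatchID=29, HomeTeam=T19, Referee=A86): rows 2, 9, 10 → {Venue,Score} = (254, g), (254, g), (254, g) ✓
(MatchID=30, HomeTeam=T83, Referee=A46): rows 4, 6 → {Venue,Score} = (267, e), (267, e) ✓
(MatchID=30, HomeTeam=T83, Referee=A86): row 7 → {Venue,Score} = (254, d) ✓
(MatchID=29, HomeTeam=T19, Referee=A46): row 8 → {Venue,Score} = (260, j) ✓
Every {MatchID, HomeTeam, Referee} value is associated with a single {Venue, Score} value, so {MatchID, HomeTeam, Referee} -> {Venue, Score} holds.

Yes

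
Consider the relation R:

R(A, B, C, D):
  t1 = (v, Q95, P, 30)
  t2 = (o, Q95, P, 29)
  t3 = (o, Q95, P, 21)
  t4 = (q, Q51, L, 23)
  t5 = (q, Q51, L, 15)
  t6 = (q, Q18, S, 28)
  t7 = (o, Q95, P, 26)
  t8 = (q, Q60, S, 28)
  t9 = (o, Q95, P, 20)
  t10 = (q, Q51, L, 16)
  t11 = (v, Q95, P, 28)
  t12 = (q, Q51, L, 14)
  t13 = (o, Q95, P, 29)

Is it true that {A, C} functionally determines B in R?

(A=v, C=P): rows 1, 11 → B = Q95, Q95 ✓
(A=o, C=P): rows 2, 3, 7, 9, 13 → B = Q95, Q95, Q95, Q95, Q95 ✓
(A=q, C=L): rows 4, 5, 10, 12 → B = Q51, Q51, Q51, Q51 ✓
(A=q, C=S): rows 6, 8 → B takes values {Q18, Q60} — violation
Two rows agree on {A, C} but differ on B, so {A, C} -> B does not hold.

No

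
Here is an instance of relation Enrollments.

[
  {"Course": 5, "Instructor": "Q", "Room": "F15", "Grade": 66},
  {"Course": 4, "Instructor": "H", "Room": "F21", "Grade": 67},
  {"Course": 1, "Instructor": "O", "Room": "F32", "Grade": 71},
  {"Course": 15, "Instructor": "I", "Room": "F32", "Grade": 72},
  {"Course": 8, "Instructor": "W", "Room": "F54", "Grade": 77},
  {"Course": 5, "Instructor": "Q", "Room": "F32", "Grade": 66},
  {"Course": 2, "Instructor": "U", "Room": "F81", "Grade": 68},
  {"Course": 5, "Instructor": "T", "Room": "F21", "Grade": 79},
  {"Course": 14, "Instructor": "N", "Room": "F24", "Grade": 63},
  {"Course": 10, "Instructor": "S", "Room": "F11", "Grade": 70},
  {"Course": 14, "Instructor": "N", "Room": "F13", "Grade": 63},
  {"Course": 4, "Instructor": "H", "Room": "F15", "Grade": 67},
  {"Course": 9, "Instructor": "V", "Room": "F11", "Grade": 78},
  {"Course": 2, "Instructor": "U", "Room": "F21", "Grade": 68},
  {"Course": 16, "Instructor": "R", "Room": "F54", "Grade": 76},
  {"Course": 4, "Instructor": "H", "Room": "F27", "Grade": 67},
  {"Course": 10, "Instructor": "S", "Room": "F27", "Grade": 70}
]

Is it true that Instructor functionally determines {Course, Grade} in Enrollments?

Instructor=Q: 2 rows → {Course,Grade} = (5, 66), (5, 66) ✓
Instructor=H: 3 rows → {Course,Grade} = (4, 67), (4, 67), (4, 67) ✓
Instructor=O: 1 row → {Course,Grade} = (1, 71) ✓
Instructor=I: 1 row → {Course,Grade} = (15, 72) ✓
Instructor=W: 1 row → {Course,Grade} = (8, 77) ✓
Instructor=U: 2 rows → {Course,Grade} = (2, 68), (2, 68) ✓
Instructor=T: 1 row → {Course,Grade} = (5, 79) ✓
Instructor=N: 2 rows → {Course,Grade} = (14, 63), (14, 63) ✓
Instructor=S: 2 rows → {Course,Grade} = (10, 70), (10, 70) ✓
Instructor=V: 1 row → {Course,Grade} = (9, 78) ✓
Instructor=R: 1 row → {Course,Grade} = (16, 76) ✓
Every Instructor value is associated with a single {Course, Grade} value, so Instructor → {Course, Grade} holds.

Yes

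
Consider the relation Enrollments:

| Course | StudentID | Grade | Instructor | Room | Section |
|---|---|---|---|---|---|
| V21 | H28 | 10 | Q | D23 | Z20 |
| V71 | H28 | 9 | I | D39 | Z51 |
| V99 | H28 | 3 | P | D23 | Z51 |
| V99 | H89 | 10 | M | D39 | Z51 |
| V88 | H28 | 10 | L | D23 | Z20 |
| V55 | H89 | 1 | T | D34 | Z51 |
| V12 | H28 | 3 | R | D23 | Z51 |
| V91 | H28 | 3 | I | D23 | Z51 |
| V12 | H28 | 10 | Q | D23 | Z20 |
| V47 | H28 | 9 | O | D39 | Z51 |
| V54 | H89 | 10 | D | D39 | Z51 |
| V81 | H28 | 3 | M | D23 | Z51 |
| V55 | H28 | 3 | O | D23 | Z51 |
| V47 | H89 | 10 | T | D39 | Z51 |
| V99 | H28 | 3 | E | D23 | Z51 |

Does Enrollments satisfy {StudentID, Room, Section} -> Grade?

(StudentID=H28, Room=D23, Section=Z20): 3 rows → Grade = 10, 10, 10 ✓
(StudentID=H28, Room=D39, Section=Z51): 2 rows → Grade = 9, 9 ✓
(StudentID=H28, Room=D23, Section=Z51): 6 rows → Grade = 3, 3, 3, 3, 3, 3 ✓
(StudentID=H89, Room=D39, Section=Z51): 3 rows → Grade = 10, 10, 10 ✓
(StudentID=H89, Room=D34, Section=Z51): 1 row → Grade = 1 ✓
Every {StudentID, Room, Section} value is associated with a single Grade value, so {StudentID, Room, Section} -> Grade holds.

Yes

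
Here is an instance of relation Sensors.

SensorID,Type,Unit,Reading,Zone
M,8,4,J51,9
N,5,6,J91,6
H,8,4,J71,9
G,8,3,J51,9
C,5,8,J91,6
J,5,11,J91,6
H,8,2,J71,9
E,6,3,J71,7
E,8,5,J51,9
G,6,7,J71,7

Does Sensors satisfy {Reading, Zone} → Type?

(Reading=J51, Zone=9): 3 rows → Type = 8, 8, 8 ✓
(Reading=J91, Zone=6): 3 rows → Type = 5, 5, 5 ✓
(Reading=J71, Zone=9): 2 rows → Type = 8, 8 ✓
(Reading=J71, Zone=7): 2 rows → Type = 6, 6 ✓
Every {Reading, Zone} value is associated with a single Type value, so {Reading, Zone} → Type holds.

Yes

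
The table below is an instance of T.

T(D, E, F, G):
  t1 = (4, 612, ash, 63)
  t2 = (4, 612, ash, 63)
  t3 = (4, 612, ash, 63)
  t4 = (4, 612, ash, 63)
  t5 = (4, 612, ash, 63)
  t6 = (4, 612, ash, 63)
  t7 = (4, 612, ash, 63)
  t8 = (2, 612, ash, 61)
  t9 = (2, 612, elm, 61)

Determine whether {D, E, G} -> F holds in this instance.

No

(D=4, E=612, G=63): rows 1, 2, 3, 4, 5, 6, 7 → F = ash, ash, ash, ash, ash, ash, ash ✓
(D=2, E=612, G=61): rows 8, 9 → F takes values {ash, elm} — violation
Two rows agree on {D, E, G} but differ on F, so {D, E, G} -> F does not hold.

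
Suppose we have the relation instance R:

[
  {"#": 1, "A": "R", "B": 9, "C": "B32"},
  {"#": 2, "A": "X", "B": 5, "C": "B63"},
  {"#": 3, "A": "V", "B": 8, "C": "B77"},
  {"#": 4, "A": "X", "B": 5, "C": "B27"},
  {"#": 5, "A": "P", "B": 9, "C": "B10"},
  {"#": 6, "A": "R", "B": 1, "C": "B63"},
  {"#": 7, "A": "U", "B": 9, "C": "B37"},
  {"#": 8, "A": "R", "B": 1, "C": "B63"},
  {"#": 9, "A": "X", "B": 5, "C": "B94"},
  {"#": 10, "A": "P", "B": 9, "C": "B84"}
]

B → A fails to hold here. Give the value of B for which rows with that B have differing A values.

9

B=9: rows 1, 5, 7, 10 → A takes values {R, P, U} — violation
B=5: rows 2, 4, 9 → A = X, X, X ✓
B=8: row 3 → A = V ✓
B=1: rows 6, 8 → A = R, R ✓
The only B value with inconsistent A is B=9.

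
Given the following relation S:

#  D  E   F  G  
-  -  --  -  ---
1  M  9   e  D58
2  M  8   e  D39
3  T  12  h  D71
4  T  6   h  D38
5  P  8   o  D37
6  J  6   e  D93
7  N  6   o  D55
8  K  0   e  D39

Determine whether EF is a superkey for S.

Yes

All 8 rows have distinct EF values, so EF → (all attributes) holds and EF is a superkey.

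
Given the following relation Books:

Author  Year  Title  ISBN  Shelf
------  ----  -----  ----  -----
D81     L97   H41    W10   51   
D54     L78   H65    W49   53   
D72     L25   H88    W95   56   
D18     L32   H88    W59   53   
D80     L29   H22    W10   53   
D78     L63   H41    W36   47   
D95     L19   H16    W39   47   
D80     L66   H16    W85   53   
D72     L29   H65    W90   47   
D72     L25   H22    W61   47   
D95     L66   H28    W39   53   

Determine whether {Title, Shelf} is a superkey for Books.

Yes

All 11 rows have distinct {Title, Shelf} values, so {Title, Shelf} → (all attributes) holds and {Title, Shelf} is a superkey.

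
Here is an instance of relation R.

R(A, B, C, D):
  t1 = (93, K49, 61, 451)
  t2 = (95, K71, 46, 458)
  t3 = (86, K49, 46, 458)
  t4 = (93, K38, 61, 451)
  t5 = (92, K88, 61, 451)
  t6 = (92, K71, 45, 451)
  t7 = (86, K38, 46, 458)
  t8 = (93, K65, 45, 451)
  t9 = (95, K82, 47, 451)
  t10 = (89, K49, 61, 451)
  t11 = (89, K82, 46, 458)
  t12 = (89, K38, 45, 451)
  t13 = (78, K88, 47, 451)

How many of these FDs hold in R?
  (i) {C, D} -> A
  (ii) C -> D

(i) {C, D} -> A: (C=61, D=451): rows 1, 4, 5, 10 → A takes values {93, 92, 89} — violation; (C=46, D=458): rows 2, 3, 7, 11 → A takes values {95, 86, 89} — violation; (C=45, D=451): rows 6, 8, 12 → A takes values {92, 93, 89} — violation; (C=47, D=451): rows 9, 13 → A takes values {95, 78} — violation — fails.
(ii) C -> D: every LHS value maps to a single RHS value — holds.
1 of the 2 dependencies holds.

1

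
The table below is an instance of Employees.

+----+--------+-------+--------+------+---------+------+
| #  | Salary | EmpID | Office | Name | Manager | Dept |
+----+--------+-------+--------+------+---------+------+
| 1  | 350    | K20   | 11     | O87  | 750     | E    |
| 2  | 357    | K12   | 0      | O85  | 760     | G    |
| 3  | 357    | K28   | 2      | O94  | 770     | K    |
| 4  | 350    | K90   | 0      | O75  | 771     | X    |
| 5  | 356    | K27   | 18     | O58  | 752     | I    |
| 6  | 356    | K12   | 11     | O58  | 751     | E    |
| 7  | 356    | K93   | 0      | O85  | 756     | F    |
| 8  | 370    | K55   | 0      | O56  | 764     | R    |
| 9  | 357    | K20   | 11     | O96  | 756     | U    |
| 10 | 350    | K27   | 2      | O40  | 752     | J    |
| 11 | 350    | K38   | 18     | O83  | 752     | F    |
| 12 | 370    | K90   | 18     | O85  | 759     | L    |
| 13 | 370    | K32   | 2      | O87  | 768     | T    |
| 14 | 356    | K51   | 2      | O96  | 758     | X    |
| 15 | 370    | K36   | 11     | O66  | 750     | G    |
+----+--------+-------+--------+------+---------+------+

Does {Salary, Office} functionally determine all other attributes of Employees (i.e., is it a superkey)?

Yes

All 15 rows have distinct {Salary, Office} values, so {Salary, Office} → (all attributes) holds and {Salary, Office} is a superkey.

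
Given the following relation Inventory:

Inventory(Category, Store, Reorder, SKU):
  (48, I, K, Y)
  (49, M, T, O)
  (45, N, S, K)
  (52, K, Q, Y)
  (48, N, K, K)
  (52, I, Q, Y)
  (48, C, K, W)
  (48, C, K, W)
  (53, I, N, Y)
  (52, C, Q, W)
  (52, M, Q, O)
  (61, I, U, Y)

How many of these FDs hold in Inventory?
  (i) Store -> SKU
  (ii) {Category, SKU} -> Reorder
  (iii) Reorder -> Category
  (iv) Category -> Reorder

4

(i) Store -> SKU: every LHS value maps to a single RHS value — holds.
(ii) {Category, SKU} -> Reorder: every LHS value maps to a single RHS value — holds.
(iii) Reorder -> Category: every LHS value maps to a single RHS value — holds.
(iv) Category -> Reorder: every LHS value maps to a single RHS value — holds.
4 of the 4 dependencies hold.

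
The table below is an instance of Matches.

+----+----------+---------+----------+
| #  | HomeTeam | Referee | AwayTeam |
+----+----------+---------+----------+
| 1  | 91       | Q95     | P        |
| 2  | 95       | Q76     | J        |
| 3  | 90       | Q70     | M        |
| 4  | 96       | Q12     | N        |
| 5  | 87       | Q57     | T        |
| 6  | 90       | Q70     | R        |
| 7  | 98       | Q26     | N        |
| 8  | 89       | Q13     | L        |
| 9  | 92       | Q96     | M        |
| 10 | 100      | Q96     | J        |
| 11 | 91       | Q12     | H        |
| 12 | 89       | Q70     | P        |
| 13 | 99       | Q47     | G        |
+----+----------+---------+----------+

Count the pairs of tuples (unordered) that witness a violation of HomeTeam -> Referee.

HomeTeam=91: violating pairs (1,11) — 1 pair.
HomeTeam=90: all 2 rows agree on Referee — 0 pairs.
HomeTeam=89: violating pairs (8,12) — 1 pair.

2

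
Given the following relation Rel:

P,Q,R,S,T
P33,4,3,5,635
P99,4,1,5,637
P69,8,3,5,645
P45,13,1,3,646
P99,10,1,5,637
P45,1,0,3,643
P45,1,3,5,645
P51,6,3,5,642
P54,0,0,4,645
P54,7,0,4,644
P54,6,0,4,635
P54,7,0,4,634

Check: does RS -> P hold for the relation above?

No

(R=3, S=5): 4 rows → P takes values {P33, P69, P45, P51} — violation
(R=1, S=5): 2 rows → P = P99, P99 ✓
(R=1, S=3): 1 row → P = P45 ✓
(R=0, S=3): 1 row → P = P45 ✓
(R=0, S=4): 4 rows → P = P54, P54, P54, P54 ✓
Two rows agree on RS but differ on P, so RS -> P does not hold.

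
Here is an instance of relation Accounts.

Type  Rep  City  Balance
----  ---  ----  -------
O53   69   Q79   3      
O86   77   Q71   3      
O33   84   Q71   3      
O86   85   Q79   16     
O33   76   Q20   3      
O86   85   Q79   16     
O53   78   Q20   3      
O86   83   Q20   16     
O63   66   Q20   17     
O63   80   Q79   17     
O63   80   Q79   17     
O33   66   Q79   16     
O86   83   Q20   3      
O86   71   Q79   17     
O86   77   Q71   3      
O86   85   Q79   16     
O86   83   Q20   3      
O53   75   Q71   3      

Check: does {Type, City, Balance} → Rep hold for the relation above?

Yes

(Type=O53, City=Q79, Balance=3): 1 row → Rep = 69 ✓
(Type=O86, City=Q71, Balance=3): 2 rows → Rep = 77, 77 ✓
(Type=O33, City=Q71, Balance=3): 1 row → Rep = 84 ✓
(Type=O86, City=Q79, Balance=16): 3 rows → Rep = 85, 85, 85 ✓
(Type=O33, City=Q20, Balance=3): 1 row → Rep = 76 ✓
(Type=O53, City=Q20, Balance=3): 1 row → Rep = 78 ✓
(Type=O86, City=Q20, Balance=16): 1 row → Rep = 83 ✓
(Type=O63, City=Q20, Balance=17): 1 row → Rep = 66 ✓
(Type=O63, City=Q79, Balance=17): 2 rows → Rep = 80, 80 ✓
(Type=O33, City=Q79, Balance=16): 1 row → Rep = 66 ✓
(Type=O86, City=Q20, Balance=3): 2 rows → Rep = 83, 83 ✓
(Type=O86, City=Q79, Balance=17): 1 row → Rep = 71 ✓
(Type=O53, City=Q71, Balance=3): 1 row → Rep = 75 ✓
Every {Type, City, Balance} value is associated with a single Rep value, so {Type, City, Balance} → Rep holds.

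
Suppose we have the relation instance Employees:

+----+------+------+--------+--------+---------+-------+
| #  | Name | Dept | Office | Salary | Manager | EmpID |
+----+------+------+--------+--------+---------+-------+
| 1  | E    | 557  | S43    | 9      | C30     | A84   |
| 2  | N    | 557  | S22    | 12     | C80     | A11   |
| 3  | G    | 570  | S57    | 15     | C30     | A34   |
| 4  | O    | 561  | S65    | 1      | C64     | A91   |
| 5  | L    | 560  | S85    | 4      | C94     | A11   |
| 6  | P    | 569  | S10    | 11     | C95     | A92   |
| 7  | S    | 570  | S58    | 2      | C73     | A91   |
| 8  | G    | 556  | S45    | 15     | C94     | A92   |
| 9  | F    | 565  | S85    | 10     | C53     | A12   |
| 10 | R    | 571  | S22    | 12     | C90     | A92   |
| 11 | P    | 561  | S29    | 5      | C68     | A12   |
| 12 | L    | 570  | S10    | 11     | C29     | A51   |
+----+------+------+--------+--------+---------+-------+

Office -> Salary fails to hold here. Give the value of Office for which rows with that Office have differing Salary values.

Office=S43: row 1 → Salary = 9 ✓
Office=S22: rows 2, 10 → Salary = 12, 12 ✓
Office=S57: row 3 → Salary = 15 ✓
Office=S65: row 4 → Salary = 1 ✓
Office=S85: rows 5, 9 → Salary takes values {4, 10} — violation
Office=S10: rows 6, 12 → Salary = 11, 11 ✓
Office=S58: row 7 → Salary = 2 ✓
Office=S45: row 8 → Salary = 15 ✓
Office=S29: row 11 → Salary = 5 ✓
The only Office value with inconsistent Salary is Office=S85.

S85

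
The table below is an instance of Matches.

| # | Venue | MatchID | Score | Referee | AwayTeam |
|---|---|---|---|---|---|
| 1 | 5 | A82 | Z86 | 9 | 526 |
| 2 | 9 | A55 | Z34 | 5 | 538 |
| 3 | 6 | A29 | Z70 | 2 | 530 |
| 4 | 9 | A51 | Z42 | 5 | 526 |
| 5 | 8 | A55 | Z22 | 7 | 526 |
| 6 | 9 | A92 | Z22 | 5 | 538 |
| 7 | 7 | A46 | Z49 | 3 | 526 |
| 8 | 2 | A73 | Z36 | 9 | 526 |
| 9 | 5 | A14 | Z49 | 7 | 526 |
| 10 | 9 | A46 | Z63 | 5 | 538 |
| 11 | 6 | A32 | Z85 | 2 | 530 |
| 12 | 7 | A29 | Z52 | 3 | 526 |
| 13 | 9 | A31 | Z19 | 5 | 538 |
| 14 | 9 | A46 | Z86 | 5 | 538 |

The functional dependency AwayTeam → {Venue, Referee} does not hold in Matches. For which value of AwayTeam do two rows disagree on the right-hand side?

AwayTeam=526: rows 1, 4, 5, 7, 8, 9, 12 → {Venue,Referee} takes values {(5, 9), (9, 5), (8, 7), (7, 3), (2, 9), (5, 7)} — violation
AwayTeam=538: rows 2, 6, 10, 13, 14 → {Venue,Referee} = (9, 5), (9, 5), (9, 5), (9, 5), (9, 5) ✓
AwayTeam=530: rows 3, 11 → {Venue,Referee} = (6, 2), (6, 2) ✓
The only AwayTeam value with inconsistent RHS is AwayTeam=526.

526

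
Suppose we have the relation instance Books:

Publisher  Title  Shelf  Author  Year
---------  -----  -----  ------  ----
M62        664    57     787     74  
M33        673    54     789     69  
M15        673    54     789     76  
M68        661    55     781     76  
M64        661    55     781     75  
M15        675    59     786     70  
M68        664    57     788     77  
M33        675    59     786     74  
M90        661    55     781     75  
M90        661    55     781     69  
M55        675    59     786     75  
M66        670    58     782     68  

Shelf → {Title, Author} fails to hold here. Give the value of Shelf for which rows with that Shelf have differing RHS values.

57

Shelf=57: 2 rows → {Title,Author} takes values {(664, 787), (664, 788)} — violation
Shelf=54: 2 rows → {Title,Author} = (673, 789), (673, 789) ✓
Shelf=55: 4 rows → {Title,Author} = (661, 781), (661, 781), (661, 781), (661, 781) ✓
Shelf=59: 3 rows → {Title,Author} = (675, 786), (675, 786), (675, 786) ✓
Shelf=58: 1 row → {Title,Author} = (670, 782) ✓
The only Shelf value with inconsistent RHS is Shelf=57.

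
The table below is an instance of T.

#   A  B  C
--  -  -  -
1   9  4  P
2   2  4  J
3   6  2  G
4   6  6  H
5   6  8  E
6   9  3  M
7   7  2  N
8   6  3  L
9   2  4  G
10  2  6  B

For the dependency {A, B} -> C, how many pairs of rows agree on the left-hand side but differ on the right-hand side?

(A=2, B=4): violating pairs (2,9) — 1 pair.

1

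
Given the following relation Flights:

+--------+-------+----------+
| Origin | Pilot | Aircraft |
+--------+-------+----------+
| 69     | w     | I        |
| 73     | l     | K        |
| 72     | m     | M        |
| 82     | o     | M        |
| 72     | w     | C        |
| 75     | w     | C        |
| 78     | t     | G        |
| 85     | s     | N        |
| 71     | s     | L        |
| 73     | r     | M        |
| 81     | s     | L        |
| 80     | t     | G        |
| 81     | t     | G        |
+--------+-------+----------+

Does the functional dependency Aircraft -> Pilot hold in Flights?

No

Aircraft=I: 1 row → Pilot = w ✓
Aircraft=K: 1 row → Pilot = l ✓
Aircraft=M: 3 rows → Pilot takes values {m, o, r} — violation
Aircraft=C: 2 rows → Pilot = w, w ✓
Aircraft=G: 3 rows → Pilot = t, t, t ✓
Aircraft=N: 1 row → Pilot = s ✓
Aircraft=L: 2 rows → Pilot = s, s ✓
Two rows agree on Aircraft but differ on Pilot, so Aircraft -> Pilot does not hold.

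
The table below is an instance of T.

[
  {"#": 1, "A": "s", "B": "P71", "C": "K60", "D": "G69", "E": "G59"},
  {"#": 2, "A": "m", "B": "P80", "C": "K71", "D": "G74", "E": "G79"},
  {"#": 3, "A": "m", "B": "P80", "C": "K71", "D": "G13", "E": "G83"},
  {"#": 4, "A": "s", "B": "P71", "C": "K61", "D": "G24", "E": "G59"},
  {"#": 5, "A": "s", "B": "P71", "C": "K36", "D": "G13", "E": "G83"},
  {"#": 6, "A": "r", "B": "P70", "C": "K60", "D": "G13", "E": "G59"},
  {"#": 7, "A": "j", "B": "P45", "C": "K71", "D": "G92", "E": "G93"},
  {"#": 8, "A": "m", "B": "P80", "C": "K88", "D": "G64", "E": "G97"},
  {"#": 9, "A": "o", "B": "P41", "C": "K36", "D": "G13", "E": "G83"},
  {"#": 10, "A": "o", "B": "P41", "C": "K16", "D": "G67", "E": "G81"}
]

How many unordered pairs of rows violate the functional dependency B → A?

B=P71: all 3 rows agree on A — 0 pairs.
B=P80: all 3 rows agree on A — 0 pairs.
B=P41: all 2 rows agree on A — 0 pairs.

0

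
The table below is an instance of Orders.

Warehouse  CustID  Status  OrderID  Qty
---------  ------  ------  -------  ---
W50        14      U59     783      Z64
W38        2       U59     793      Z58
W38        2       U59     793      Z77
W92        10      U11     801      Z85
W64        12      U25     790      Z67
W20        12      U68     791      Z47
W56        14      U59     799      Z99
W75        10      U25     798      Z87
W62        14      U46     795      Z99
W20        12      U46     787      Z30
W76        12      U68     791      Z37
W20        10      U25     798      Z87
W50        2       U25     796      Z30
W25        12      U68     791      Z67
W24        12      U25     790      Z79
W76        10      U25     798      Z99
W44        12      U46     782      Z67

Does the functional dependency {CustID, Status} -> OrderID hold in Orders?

(CustID=14, Status=U59): 2 rows → OrderID takes values {783, 799} — violation
(CustID=2, Status=U59): 2 rows → OrderID = 793, 793 ✓
(CustID=10, Status=U11): 1 row → OrderID = 801 ✓
(CustID=12, Status=U25): 2 rows → OrderID = 790, 790 ✓
(CustID=12, Status=U68): 3 rows → OrderID = 791, 791, 791 ✓
(CustID=10, Status=U25): 3 rows → OrderID = 798, 798, 798 ✓
(CustID=14, Status=U46): 1 row → OrderID = 795 ✓
(CustID=12, Status=U46): 2 rows → OrderID takes values {787, 782} — violation
(CustID=2, Status=U25): 1 row → OrderID = 796 ✓
Two rows agree on {CustID, Status} but differ on OrderID, so {CustID, Status} -> OrderID does not hold.

No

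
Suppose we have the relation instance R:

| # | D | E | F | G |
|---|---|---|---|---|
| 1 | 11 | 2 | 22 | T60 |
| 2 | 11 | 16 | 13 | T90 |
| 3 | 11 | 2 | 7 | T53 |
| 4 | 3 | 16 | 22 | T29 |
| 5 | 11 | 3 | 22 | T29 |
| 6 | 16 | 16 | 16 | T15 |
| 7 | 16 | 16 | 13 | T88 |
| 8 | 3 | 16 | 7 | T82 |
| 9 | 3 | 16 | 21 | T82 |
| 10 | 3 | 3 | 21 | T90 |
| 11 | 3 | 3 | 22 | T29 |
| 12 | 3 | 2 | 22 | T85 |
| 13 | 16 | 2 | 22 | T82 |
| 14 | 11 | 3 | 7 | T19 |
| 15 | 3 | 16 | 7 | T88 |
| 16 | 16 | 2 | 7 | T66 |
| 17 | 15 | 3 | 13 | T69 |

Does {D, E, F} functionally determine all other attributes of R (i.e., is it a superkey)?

No

Rows 8 and 15 have the same {D, E, F} value (D=3, E=16, F=7) but are distinct tuples, so {D, E, F} does not determine every attribute — not a superkey.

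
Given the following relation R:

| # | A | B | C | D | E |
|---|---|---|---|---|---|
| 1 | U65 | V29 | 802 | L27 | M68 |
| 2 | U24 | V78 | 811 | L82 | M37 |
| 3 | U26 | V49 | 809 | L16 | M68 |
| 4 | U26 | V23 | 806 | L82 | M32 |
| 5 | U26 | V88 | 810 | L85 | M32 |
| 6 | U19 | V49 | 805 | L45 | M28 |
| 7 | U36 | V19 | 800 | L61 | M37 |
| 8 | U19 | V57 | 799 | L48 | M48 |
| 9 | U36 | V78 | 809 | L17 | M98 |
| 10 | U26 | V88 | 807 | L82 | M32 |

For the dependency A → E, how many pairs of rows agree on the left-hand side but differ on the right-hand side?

5

A=U26: violating pairs (3,4), (3,5), (3,10) — 3 pairs.
A=U19: violating pairs (6,8) — 1 pair.
A=U36: violating pairs (7,9) — 1 pair.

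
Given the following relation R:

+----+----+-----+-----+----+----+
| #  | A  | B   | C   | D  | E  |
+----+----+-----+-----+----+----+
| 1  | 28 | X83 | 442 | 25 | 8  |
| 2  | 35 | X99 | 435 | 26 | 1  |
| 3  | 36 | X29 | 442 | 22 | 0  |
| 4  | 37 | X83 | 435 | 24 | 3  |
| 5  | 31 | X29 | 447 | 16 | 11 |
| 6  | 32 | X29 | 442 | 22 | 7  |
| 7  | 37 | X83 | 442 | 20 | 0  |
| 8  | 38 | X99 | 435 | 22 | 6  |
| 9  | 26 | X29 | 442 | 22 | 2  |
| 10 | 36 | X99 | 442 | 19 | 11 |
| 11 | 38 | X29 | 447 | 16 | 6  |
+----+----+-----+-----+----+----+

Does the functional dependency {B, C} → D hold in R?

No

(B=X83, C=442): rows 1, 7 → D takes values {25, 20} — violation
(B=X99, C=435): rows 2, 8 → D takes values {26, 22} — violation
(B=X29, C=442): rows 3, 6, 9 → D = 22, 22, 22 ✓
(B=X83, C=435): row 4 → D = 24 ✓
(B=X29, C=447): rows 5, 11 → D = 16, 16 ✓
(B=X99, C=442): row 10 → D = 19 ✓
Two rows agree on {B, C} but differ on D, so {B, C} → D does not hold.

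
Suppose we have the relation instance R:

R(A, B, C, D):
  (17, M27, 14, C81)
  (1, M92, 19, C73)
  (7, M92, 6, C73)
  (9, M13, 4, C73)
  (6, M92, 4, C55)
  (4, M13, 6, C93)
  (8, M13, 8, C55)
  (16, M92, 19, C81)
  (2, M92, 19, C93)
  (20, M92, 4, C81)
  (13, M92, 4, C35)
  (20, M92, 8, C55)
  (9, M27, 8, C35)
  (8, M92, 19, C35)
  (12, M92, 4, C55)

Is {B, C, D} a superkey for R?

No

Two distinct rows share (B=M92, C=4, D=C55), so {B, C, D} does not determine every attribute — not a superkey.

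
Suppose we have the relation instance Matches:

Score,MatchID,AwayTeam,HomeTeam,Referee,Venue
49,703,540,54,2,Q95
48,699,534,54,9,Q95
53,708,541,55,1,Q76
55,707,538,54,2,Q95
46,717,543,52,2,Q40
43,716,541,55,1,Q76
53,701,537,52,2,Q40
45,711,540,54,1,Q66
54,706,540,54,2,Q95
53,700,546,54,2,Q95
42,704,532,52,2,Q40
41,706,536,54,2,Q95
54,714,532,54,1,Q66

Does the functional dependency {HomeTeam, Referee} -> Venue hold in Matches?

Yes

(HomeTeam=54, Referee=2): 5 rows → Venue = Q95, Q95, Q95, Q95, Q95 ✓
(HomeTeam=54, Referee=9): 1 row → Venue = Q95 ✓
(HomeTeam=55, Referee=1): 2 rows → Venue = Q76, Q76 ✓
(HomeTeam=52, Referee=2): 3 rows → Venue = Q40, Q40, Q40 ✓
(HomeTeam=54, Referee=1): 2 rows → Venue = Q66, Q66 ✓
Every {HomeTeam, Referee} value is associated with a single Venue value, so {HomeTeam, Referee} -> Venue holds.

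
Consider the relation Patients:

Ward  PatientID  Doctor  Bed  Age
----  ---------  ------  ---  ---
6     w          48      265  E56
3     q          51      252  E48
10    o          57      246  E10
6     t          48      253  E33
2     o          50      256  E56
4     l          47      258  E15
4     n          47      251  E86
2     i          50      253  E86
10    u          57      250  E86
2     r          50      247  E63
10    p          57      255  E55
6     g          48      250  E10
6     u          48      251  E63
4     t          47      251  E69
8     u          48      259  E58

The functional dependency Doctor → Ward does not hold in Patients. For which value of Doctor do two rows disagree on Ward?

Doctor=48: 5 rows → Ward takes values {6, 8} — violation
Doctor=51: 1 row → Ward = 3 ✓
Doctor=57: 3 rows → Ward = 10, 10, 10 ✓
Doctor=50: 3 rows → Ward = 2, 2, 2 ✓
Doctor=47: 3 rows → Ward = 4, 4, 4 ✓
The only Doctor value with inconsistent Ward is Doctor=48.

48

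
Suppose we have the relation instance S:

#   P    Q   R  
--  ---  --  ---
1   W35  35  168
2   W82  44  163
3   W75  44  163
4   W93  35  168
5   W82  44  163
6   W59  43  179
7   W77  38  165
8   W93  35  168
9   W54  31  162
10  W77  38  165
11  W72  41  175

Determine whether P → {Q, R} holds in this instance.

Yes

P=W35: row 1 → {Q,R} = (35, 168) ✓
P=W82: rows 2, 5 → {Q,R} = (44, 163), (44, 163) ✓
P=W75: row 3 → {Q,R} = (44, 163) ✓
P=W93: rows 4, 8 → {Q,R} = (35, 168), (35, 168) ✓
P=W59: row 6 → {Q,R} = (43, 179) ✓
P=W77: rows 7, 10 → {Q,R} = (38, 165), (38, 165) ✓
P=W54: row 9 → {Q,R} = (31, 162) ✓
P=W72: row 11 → {Q,R} = (41, 175) ✓
Every P value is associated with a single {Q, R} value, so P → {Q, R} holds.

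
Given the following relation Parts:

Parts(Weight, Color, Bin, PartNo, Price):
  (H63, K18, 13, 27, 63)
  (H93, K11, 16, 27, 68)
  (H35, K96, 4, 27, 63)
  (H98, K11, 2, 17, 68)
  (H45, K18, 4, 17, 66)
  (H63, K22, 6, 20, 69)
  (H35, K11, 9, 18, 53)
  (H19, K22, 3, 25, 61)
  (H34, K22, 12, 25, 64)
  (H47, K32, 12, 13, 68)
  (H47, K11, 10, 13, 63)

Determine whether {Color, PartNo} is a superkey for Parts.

No

Two distinct rows share (Color=K22, PartNo=25), so {Color, PartNo} does not determine every attribute — not a superkey.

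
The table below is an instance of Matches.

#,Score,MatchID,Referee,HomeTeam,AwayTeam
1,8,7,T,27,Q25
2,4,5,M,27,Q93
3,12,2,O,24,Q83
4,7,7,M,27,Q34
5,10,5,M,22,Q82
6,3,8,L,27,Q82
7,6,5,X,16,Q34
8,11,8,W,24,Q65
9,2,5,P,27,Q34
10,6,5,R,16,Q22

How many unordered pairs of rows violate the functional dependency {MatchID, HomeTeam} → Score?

(MatchID=7, HomeTeam=27): violating pairs (1,4) — 1 pair.
(MatchID=5, HomeTeam=27): violating pairs (2,9) — 1 pair.
(MatchID=5, HomeTeam=16): all 2 rows agree on Score — 0 pairs.

2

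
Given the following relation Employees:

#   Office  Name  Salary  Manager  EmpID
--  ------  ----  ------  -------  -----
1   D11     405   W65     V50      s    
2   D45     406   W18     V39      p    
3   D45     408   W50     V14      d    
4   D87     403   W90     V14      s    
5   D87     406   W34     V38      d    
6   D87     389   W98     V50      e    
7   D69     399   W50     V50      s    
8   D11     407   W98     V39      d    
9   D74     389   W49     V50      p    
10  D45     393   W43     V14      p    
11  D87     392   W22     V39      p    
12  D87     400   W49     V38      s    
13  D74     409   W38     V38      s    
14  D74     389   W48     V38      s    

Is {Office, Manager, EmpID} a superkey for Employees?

Rows 13 and 14 have the same {Office, Manager, EmpID} value (Office=D74, Manager=V38, EmpID=s) but are distinct tuples, so {Office, Manager, EmpID} does not determine every attribute — not a superkey.

No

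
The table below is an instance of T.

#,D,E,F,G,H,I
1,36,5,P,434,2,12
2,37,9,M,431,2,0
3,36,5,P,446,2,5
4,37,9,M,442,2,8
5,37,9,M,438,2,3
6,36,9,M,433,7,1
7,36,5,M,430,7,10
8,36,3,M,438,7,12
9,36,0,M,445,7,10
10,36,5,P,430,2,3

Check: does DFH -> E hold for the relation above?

(D=36, F=P, H=2): rows 1, 3, 10 → E = 5, 5, 5 ✓
(D=37, F=M, H=2): rows 2, 4, 5 → E = 9, 9, 9 ✓
(D=36, F=M, H=7): rows 6, 7, 8, 9 → E takes values {9, 5, 3, 0} — violation
Two rows agree on DFH but differ on E, so DFH -> E does not hold.

No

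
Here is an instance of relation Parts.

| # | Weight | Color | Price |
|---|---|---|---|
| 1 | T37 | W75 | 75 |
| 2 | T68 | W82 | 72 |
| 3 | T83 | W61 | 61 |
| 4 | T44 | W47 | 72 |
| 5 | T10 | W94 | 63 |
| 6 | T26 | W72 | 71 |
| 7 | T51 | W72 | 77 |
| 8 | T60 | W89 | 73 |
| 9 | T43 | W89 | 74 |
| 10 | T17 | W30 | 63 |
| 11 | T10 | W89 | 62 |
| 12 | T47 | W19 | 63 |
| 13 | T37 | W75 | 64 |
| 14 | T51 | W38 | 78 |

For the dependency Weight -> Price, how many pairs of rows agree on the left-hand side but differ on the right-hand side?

3

Weight=T37: violating pairs (1,13) — 1 pair.
Weight=T10: violating pairs (5,11) — 1 pair.
Weight=T51: violating pairs (7,14) — 1 pair.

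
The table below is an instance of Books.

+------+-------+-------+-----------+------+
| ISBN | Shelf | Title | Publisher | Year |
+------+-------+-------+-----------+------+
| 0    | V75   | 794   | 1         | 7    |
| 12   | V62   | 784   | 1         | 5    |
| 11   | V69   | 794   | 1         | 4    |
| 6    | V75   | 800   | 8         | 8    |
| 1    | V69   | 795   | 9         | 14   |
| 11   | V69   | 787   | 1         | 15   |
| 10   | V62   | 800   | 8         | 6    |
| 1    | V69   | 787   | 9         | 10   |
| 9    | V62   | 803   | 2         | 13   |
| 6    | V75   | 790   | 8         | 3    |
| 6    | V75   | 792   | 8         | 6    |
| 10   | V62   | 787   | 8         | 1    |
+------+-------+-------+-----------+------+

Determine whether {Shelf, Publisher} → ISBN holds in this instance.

(Shelf=V75, Publisher=1): 1 row → ISBN = 0 ✓
(Shelf=V62, Publisher=1): 1 row → ISBN = 12 ✓
(Shelf=V69, Publisher=1): 2 rows → ISBN = 11, 11 ✓
(Shelf=V75, Publisher=8): 3 rows → ISBN = 6, 6, 6 ✓
(Shelf=V69, Publisher=9): 2 rows → ISBN = 1, 1 ✓
(Shelf=V62, Publisher=8): 2 rows → ISBN = 10, 10 ✓
(Shelf=V62, Publisher=2): 1 row → ISBN = 9 ✓
Every {Shelf, Publisher} value is associated with a single ISBN value, so {Shelf, Publisher} → ISBN holds.

Yes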